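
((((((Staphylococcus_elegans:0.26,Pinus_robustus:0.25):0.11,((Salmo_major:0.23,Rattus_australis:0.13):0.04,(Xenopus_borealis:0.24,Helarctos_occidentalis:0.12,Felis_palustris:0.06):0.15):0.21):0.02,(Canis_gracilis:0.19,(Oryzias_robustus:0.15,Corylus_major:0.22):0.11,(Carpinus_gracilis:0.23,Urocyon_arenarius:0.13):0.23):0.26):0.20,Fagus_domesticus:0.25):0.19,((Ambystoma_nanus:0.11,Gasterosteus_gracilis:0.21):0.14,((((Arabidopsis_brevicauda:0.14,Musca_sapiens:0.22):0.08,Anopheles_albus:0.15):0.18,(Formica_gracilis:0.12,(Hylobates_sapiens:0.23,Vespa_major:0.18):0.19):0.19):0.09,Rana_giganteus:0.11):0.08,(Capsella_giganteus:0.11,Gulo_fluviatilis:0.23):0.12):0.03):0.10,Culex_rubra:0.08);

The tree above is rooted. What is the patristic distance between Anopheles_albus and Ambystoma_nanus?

The path runs Anopheles_albus → … → MRCA → … → Ambystoma_nanus; the MRCA is the node subtending ((Ambystoma_nanus,Gasterosteus_gracilis),((((Arabidopsis_brevicauda,Musca_sapiens),Anopheles_albus),(Formica_gracilis,(Hylobates_sapiens,Vespa_major))),Rana_giganteus),(Capsella_giganteus,Gulo_fluviatilis)).
Branch lengths along that path: 0.15 + 0.18 + 0.09 + 0.08 + 0.14 + 0.11 = 0.75.

0.75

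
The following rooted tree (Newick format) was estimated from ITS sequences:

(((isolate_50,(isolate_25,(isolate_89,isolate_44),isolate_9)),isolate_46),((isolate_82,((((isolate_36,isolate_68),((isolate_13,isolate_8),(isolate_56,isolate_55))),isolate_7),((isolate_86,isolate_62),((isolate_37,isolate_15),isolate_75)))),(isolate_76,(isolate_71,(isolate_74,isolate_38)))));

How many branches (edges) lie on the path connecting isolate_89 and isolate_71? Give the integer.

The MRCA of isolate_89 and isolate_71 is the root of the tree.
From isolate_89 up to that node: 5 branches. From isolate_71 up to the same node: 4 branches. Total: 5 + 4 = 9.

9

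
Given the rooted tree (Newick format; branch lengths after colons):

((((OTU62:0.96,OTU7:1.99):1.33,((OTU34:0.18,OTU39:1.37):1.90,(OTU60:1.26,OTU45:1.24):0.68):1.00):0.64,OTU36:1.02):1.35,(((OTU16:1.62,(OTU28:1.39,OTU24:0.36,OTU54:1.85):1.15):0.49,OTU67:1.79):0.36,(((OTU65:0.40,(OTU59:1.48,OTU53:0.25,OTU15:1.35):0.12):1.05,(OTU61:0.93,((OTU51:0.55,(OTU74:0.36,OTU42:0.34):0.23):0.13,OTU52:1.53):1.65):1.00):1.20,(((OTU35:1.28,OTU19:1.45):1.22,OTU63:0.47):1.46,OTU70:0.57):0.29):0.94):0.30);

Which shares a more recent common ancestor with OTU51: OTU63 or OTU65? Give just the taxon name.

OTU65

The MRCA of OTU51 and OTU65 subtends ((OTU65,(OTU59,OTU53,OTU15)),(OTU61,((OTU51,(OTU74,OTU42)),OTU52))) (9 taxa).
The MRCA of OTU51 and OTU63 subtends (((OTU65,(OTU59,OTU53,OTU15)),(OTU61,((OTU51,(OTU74,OTU42)),OTU52))),(((OTU35,OTU19),OTU63),OTU70)) (13 taxa).
The first is nested inside the second, so OTU51 shares a more recent common ancestor with OTU65.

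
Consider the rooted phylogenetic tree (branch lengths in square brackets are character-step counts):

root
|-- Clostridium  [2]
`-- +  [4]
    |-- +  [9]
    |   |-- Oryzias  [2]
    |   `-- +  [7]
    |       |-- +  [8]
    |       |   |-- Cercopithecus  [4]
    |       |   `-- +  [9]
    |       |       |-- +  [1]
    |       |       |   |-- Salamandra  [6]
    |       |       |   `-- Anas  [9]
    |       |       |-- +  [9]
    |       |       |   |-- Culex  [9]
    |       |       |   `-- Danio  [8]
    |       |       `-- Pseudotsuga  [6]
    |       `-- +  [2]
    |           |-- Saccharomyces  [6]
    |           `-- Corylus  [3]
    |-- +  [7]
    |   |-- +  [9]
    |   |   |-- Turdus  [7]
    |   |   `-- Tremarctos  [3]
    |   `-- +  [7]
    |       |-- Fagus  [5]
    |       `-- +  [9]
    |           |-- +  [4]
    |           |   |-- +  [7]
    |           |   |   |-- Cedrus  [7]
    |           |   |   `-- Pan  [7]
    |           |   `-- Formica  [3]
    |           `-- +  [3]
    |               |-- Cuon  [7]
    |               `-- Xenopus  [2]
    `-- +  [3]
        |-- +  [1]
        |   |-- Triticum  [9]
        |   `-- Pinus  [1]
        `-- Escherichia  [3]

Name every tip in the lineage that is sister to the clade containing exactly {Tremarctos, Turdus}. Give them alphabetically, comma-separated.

The clade containing exactly {Tremarctos, Turdus} attaches to the tree at the node subtending ((Turdus,Tremarctos),(Fagus,(((Cedrus,Pan),Formica),(Cuon,Xenopus)))).
The other lineage descending from that same node — the sister group — is (Fagus,(((Cedrus,Pan),Formica),(Cuon,Xenopus))); its 6 tips in alphabetical order are the answer.

Cedrus, Cuon, Fagus, Formica, Pan, Xenopus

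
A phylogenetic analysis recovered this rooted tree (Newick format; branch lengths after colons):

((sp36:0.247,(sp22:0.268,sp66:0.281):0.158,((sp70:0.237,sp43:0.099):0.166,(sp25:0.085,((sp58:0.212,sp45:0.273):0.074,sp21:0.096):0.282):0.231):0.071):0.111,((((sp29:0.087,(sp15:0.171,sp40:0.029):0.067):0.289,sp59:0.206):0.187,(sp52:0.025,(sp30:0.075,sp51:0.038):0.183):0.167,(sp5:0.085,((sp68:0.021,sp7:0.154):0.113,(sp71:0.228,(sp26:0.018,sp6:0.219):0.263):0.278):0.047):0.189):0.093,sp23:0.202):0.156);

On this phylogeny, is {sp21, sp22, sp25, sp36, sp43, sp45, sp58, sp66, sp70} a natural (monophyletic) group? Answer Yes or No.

The most recent common ancestor of these taxa subtends (sp36,(sp22,sp66),((sp70,sp43),(sp25,((sp58,sp45),sp21)))).
That clade has exactly 9 tips — every listed taxon and nothing else — so the group is monophyletic.

Yes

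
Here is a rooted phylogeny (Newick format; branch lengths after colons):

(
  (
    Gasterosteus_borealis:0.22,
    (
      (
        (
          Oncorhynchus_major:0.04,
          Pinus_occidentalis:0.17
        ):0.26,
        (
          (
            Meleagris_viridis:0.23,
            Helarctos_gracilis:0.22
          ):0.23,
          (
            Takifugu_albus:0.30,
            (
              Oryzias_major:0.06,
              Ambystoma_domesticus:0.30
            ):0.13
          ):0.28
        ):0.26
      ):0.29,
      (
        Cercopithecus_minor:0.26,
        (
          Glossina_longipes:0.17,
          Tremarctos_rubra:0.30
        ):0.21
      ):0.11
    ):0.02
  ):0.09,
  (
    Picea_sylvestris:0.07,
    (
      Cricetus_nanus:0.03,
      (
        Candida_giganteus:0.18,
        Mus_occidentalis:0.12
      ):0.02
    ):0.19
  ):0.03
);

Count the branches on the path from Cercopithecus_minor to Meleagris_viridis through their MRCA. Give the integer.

The MRCA of Cercopithecus_minor and Meleagris_viridis is the node subtending (((Oncorhynchus_major,Pinus_occidentalis),((Meleagris_viridis,Helarctos_gracilis),(Takifugu_albus,(Oryzias_major,Ambystoma_domesticus)))),(Cercopithecus_minor,(Glossina_longipes,Tremarctos_rubra))).
From Cercopithecus_minor up to that node: 2 branches. From Meleagris_viridis up to the same node: 4 branches. Total: 2 + 4 = 6.

6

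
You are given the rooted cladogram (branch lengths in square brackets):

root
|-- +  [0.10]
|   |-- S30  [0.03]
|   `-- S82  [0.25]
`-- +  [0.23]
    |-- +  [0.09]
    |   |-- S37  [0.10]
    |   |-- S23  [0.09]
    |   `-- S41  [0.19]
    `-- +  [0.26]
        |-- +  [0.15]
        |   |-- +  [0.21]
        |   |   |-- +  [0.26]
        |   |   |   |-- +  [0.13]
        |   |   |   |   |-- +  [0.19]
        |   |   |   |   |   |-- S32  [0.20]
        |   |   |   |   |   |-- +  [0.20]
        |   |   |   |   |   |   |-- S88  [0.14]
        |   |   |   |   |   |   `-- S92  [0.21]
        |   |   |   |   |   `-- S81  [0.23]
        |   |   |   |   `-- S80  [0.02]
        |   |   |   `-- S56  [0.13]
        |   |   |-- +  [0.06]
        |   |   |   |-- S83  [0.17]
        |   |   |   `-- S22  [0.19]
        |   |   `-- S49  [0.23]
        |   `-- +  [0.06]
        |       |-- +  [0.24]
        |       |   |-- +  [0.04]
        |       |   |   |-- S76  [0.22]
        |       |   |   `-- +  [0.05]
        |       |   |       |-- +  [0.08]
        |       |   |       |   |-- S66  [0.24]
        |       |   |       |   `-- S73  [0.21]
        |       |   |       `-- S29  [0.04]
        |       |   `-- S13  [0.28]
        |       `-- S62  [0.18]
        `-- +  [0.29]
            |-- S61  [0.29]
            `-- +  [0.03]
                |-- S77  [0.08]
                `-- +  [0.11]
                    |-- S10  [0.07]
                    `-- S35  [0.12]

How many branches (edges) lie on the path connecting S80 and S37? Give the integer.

8

The MRCA of S80 and S37 is the node subtending ((S37,S23,S41),((((((S32,(S88,S92),S81),S80),S56),(S83,S22),S49),(((S76,((S66,S73),S29)),S13),S62)),(S61,(S77,(S10,S35))))).
From S80 up to that node: 6 branches. From S37 up to the same node: 2 branches. Total: 6 + 2 = 8.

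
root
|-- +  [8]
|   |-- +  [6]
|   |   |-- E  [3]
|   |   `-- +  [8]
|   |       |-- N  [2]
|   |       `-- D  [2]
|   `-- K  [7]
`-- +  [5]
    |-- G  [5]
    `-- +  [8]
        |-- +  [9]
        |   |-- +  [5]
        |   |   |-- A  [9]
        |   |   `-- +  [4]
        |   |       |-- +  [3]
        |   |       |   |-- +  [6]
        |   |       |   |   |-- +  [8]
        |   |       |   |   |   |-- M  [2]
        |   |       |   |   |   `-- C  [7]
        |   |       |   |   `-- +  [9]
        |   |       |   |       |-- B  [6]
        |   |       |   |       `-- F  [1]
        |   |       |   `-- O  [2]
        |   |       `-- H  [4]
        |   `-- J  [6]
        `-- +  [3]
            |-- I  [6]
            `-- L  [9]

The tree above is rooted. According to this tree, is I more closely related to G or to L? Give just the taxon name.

L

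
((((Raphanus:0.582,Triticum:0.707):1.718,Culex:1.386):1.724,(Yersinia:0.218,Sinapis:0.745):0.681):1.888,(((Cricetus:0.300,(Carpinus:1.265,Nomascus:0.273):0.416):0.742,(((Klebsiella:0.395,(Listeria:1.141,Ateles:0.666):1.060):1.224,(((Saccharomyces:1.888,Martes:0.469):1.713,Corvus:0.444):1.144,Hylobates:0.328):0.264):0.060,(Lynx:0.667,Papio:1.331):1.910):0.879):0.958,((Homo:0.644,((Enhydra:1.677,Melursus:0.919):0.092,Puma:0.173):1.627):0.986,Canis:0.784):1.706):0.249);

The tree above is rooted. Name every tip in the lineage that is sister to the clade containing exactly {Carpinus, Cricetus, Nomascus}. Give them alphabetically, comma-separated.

Ateles, Corvus, Hylobates, Klebsiella, Listeria, Lynx, Martes, Papio, Saccharomyces

The clade containing exactly {Carpinus, Cricetus, Nomascus} attaches to the tree at the node subtending ((Cricetus,(Carpinus,Nomascus)),(((Klebsiella,(Listeria,Ateles)),(((Saccharomyces,Martes),Corvus),Hylobates)),(Lynx,Papio))).
The other lineage descending from that same node — the sister group — is (((Klebsiella,(Listeria,Ateles)),(((Saccharomyces,Martes),Corvus),Hylobates)),(Lynx,Papio)); its 9 tips in alphabetical order are the answer.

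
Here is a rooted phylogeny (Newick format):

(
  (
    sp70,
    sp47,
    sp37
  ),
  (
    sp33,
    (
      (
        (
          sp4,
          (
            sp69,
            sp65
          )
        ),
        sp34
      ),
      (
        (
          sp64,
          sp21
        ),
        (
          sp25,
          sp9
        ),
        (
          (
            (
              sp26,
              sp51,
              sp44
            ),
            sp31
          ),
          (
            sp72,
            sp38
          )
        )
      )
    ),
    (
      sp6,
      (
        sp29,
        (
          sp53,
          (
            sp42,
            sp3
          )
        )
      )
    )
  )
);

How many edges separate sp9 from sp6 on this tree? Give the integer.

The MRCA of sp9 and sp6 is the node subtending (sp33,(((sp4,(sp69,sp65)),sp34),((sp64,sp21),(sp25,sp9),(((sp26,sp51,sp44),sp31),(sp72,sp38)))),(sp6,(sp29,(sp53,(sp42,sp3))))).
From sp9 up to that node: 4 branches. From sp6 up to the same node: 2 branches. Total: 4 + 2 = 6.

6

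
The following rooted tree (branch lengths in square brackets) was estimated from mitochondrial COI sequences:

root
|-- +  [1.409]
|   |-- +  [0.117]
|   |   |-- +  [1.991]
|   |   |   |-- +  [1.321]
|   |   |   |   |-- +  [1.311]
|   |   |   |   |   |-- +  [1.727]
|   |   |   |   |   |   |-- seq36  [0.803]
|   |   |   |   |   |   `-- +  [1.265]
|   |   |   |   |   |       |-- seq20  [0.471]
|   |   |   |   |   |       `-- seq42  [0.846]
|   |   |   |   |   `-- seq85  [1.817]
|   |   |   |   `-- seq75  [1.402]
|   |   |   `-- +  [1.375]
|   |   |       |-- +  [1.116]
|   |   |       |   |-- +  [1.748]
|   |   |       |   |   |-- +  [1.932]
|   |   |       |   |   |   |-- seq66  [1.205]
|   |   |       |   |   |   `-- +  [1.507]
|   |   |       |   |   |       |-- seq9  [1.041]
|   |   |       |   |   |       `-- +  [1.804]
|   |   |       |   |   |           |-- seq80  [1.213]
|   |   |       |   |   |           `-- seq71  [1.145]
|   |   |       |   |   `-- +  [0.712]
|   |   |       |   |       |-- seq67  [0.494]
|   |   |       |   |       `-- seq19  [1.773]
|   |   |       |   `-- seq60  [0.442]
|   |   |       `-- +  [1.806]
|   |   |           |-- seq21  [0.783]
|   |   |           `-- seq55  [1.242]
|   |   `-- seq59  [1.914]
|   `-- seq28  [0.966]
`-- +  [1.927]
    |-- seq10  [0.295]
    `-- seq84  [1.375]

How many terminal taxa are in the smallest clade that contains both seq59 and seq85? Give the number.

15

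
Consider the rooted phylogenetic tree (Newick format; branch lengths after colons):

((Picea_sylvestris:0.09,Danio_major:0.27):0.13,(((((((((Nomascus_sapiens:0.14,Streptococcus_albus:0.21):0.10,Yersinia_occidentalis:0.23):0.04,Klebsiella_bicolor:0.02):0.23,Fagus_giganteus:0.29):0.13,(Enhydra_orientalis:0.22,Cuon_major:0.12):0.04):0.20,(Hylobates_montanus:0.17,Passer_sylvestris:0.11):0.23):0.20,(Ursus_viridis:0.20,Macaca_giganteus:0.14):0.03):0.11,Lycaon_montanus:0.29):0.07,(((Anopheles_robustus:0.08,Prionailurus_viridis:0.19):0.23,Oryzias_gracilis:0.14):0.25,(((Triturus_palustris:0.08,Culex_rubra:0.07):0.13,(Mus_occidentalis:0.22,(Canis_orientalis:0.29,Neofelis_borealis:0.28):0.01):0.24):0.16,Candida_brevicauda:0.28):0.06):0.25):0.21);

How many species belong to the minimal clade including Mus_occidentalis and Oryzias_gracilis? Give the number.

The MRCA of Mus_occidentalis and Oryzias_gracilis is the node subtending (((Anopheles_robustus,Prionailurus_viridis),Oryzias_gracilis),(((Triturus_palustris,Culex_rubra),(Mus_occidentalis,(Canis_orientalis,Neofelis_borealis))),Candida_brevicauda)).
That clade contains 9 terminal taxa: Anopheles_robustus, Candida_brevicauda, Canis_orientalis, Culex_rubra, Mus_occidentalis, Neofelis_borealis, Oryzias_gracilis, Prionailurus_viridis, Triturus_palustris.

9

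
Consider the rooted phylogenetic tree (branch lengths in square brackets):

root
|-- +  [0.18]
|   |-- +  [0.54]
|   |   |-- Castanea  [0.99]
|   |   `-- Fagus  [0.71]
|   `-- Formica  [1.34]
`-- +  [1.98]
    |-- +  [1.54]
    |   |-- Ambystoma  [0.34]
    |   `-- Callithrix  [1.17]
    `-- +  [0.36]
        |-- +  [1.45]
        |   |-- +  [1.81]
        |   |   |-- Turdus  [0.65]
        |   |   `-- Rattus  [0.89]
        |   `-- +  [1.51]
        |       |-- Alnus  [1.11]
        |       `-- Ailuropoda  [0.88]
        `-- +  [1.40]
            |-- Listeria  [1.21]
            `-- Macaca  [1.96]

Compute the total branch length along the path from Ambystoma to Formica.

The path runs Ambystoma → … → MRCA → … → Formica; the MRCA is the root of the tree.
Branch lengths along that path: 0.34 + 1.54 + 1.98 + 0.18 + 1.34 = 5.38.

5.38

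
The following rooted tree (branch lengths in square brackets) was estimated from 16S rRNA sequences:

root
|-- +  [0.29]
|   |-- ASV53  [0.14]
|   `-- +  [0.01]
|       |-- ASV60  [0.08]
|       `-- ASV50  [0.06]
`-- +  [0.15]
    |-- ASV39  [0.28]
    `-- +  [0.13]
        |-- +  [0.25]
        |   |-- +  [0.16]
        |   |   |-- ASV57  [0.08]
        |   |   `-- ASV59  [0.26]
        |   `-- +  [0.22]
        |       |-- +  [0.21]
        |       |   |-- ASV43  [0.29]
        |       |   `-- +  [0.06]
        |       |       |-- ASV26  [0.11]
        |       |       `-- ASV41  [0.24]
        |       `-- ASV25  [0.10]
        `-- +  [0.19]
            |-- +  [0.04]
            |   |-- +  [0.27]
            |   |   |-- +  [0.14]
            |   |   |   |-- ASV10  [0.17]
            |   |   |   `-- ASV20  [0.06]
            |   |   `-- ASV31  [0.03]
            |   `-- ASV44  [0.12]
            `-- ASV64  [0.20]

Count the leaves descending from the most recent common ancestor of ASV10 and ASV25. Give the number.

11

The MRCA of ASV10 and ASV25 is the node subtending (((ASV57,ASV59),((ASV43,(ASV26,ASV41)),ASV25)),((((ASV10,ASV20),ASV31),ASV44),ASV64)).
That clade contains 11 terminal taxa: ASV10, ASV20, ASV25, ASV26, ASV31, ASV41, ASV43, ASV44, ASV57, ASV59, ASV64.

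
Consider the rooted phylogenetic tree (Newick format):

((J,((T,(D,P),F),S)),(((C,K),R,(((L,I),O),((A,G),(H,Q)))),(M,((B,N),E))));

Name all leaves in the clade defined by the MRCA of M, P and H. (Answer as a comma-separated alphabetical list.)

A, B, C, D, E, F, G, H, I, J, K, L, M, N, O, P, Q, R, S, T

Tracing M: it sits inside (M,((B,N),E)).
Tracing P: it sits inside (D,P).
Tracing H: it sits inside (H,Q).
The smallest clade enclosing all 3 is the whole tree (their MRCA is the root), so the answer is all 20 tips in alphabetical order.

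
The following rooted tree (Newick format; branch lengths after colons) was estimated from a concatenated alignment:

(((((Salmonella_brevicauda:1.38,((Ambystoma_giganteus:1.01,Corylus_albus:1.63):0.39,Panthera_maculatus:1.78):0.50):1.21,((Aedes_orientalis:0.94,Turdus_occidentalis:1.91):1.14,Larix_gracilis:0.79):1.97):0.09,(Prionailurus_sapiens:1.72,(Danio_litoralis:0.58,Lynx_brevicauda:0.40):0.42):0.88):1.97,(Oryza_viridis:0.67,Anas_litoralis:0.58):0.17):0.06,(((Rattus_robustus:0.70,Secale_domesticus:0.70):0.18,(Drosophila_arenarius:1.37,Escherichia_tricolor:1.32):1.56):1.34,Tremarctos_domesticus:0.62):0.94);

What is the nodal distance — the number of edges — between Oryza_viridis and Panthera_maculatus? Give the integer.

7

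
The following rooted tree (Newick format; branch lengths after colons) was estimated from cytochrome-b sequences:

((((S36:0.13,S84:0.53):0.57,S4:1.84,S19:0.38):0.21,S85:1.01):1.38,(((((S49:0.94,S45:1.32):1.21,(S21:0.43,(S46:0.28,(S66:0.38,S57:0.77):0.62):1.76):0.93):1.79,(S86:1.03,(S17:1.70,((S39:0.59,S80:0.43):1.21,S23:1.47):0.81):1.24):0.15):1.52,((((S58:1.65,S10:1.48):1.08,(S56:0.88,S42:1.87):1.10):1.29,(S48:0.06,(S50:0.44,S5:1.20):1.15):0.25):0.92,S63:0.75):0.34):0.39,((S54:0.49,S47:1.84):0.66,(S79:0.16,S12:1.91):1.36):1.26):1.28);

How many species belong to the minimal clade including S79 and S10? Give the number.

23

The MRCA of S79 and S10 is the node subtending (((((S49,S45),(S21,(S46,(S66,S57)))),(S86,(S17,((S39,S80),S23)))),((((S58,S10),(S56,S42)),(S48,(S50,S5))),S63)),((S54,S47),(S79,S12))).
That clade contains 23 terminal taxa: S10, S12, S17, S21, S23, S39, S42, S45, S46, S47, S48, S49, S5, S50, S54, S56, S57, S58, S63, S66, S79, S80, S86.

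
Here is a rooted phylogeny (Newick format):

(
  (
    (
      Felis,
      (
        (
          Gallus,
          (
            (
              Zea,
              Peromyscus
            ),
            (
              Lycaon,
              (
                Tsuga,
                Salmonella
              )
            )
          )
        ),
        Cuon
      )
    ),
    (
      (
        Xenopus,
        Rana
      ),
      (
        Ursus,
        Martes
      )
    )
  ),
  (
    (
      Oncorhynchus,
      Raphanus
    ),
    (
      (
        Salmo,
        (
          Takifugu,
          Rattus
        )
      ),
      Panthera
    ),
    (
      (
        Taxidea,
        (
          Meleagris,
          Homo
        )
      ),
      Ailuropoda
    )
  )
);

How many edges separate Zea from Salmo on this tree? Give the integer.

11

The MRCA of Zea and Salmo is the root of the tree.
From Zea up to that node: 7 branches. From Salmo up to the same node: 4 branches. Total: 7 + 4 = 11.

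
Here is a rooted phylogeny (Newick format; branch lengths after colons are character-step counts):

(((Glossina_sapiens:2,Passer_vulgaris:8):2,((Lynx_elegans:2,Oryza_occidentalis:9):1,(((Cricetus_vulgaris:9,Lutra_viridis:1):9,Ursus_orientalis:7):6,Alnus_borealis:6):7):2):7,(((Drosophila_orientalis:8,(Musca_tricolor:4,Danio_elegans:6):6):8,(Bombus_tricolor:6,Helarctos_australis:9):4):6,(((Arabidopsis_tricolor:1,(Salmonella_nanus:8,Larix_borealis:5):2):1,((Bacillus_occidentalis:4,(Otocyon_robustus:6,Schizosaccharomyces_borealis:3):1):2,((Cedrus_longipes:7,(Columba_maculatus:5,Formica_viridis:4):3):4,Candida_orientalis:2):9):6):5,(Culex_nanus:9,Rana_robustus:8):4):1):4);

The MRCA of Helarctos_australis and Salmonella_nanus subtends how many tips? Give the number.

The MRCA of Helarctos_australis and Salmonella_nanus is the node subtending (((Drosophila_orientalis,(Musca_tricolor,Danio_elegans)),(Bombus_tricolor,Helarctos_australis)),(((Arabidopsis_tricolor,(Salmonella_nanus,Larix_borealis)),((Bacillus_occidentalis,(Otocyon_robustus,Schizosaccharomyces_borealis)),((Cedrus_longipes,(Columba_maculatus,Formica_viridis)),Candida_orientalis))),(Culex_nanus,Rana_robustus))).
That clade contains 17 terminal taxa: Arabidopsis_tricolor, Bacillus_occidentalis, Bombus_tricolor, Candida_orientalis, Cedrus_longipes, Columba_maculatus, Culex_nanus, Danio_elegans, Drosophila_orientalis, Formica_viridis, Helarctos_australis, Larix_borealis, Musca_tricolor, Otocyon_robustus, Rana_robustus, Salmonella_nanus, Schizosaccharomyces_borealis.

17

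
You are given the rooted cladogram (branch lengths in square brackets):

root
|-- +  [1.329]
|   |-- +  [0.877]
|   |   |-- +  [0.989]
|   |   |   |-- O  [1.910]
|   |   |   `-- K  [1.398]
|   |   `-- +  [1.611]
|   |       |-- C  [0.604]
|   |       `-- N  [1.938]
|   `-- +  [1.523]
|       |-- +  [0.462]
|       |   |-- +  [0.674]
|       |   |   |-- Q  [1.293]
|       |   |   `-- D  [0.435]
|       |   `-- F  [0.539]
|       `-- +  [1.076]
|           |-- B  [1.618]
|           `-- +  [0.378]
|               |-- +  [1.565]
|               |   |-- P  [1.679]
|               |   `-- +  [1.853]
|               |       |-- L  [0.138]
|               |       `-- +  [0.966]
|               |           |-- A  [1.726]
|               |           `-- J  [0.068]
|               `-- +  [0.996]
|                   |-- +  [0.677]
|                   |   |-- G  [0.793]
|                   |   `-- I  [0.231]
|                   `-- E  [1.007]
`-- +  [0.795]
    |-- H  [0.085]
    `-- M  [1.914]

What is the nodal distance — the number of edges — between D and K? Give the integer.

The MRCA of D and K is the node subtending (((O,K),(C,N)),(((Q,D),F),(B,((P,(L,(A,J))),((G,I),E))))).
From D up to that node: 4 branches. From K up to the same node: 3 branches. Total: 4 + 3 = 7.

7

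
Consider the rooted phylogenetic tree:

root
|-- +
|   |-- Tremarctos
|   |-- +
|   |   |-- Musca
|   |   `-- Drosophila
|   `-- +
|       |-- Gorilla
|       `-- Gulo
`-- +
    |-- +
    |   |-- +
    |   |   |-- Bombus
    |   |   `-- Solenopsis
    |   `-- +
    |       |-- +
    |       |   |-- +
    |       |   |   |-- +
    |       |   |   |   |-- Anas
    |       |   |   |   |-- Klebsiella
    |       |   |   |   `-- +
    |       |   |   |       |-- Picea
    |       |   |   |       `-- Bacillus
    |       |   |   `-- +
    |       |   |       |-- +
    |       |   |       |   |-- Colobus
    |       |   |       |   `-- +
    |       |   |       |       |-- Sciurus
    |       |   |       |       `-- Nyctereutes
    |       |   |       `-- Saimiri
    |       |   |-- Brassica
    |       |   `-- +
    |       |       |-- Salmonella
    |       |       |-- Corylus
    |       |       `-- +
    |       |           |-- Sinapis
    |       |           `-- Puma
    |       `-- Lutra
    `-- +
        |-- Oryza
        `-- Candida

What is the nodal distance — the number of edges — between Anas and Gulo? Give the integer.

The MRCA of Anas and Gulo is the root of the tree.
From Anas up to that node: 7 branches. From Gulo up to the same node: 3 branches. Total: 7 + 3 = 10.

10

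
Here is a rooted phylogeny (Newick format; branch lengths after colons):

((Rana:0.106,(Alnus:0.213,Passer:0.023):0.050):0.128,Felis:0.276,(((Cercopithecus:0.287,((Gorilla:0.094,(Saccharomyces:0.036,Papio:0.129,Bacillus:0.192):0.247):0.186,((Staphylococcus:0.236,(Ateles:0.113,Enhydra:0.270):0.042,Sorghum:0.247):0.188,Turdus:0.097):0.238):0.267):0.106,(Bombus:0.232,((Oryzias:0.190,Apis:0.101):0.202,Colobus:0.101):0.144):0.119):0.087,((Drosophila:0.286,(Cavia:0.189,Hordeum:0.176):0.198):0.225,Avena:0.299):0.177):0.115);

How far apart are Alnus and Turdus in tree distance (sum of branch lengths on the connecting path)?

The path runs Alnus → … → MRCA → … → Turdus; the MRCA is the root of the tree.
Branch lengths along that path: 0.213 + 0.050 + 0.128 + 0.115 + 0.087 + 0.106 + 0.267 + 0.238 + 0.097 = 1.301.

1.301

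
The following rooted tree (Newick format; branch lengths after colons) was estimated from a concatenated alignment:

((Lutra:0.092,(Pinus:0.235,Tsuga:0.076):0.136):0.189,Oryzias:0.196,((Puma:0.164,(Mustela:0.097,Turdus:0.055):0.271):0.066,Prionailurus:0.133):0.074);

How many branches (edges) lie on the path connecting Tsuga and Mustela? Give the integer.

The MRCA of Tsuga and Mustela is the root of the tree.
From Tsuga up to that node: 3 branches. From Mustela up to the same node: 4 branches. Total: 3 + 4 = 7.

7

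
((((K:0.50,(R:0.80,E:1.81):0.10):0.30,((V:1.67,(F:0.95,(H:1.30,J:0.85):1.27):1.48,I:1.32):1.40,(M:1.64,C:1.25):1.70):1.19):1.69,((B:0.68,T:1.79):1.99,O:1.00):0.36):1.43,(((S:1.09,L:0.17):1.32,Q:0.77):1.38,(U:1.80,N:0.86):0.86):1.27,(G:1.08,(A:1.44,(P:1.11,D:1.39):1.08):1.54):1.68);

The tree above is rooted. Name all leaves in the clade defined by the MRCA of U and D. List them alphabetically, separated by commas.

A, B, C, D, E, F, G, H, I, J, K, L, M, N, O, P, Q, R, S, T, U, V

Tracing U: it sits inside (U,N).
Tracing D: it sits inside (P,D).
The smallest clade enclosing both is the whole tree (their MRCA is the root), so the answer is all 22 tips in alphabetical order.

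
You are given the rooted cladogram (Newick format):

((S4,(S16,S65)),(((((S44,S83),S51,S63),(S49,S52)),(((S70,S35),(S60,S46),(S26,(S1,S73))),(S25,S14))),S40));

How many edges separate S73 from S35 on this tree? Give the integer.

5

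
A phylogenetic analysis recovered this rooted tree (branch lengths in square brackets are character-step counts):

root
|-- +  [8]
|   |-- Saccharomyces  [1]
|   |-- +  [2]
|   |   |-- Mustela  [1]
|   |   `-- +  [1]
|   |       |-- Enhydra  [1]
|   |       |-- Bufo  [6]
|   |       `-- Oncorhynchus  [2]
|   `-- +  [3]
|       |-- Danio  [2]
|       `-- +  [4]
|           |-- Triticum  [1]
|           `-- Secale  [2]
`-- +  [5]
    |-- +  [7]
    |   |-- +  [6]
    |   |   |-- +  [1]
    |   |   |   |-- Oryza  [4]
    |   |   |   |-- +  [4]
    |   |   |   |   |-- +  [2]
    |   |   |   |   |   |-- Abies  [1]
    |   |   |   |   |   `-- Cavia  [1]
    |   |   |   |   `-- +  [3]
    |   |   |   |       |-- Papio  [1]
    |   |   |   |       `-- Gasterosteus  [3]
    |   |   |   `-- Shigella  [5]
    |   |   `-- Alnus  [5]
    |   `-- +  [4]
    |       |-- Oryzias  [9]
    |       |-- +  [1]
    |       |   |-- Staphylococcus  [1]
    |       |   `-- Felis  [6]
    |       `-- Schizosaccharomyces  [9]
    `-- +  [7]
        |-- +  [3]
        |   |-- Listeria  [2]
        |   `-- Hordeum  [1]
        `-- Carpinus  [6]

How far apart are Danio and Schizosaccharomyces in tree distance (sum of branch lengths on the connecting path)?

38

The path runs Danio → … → MRCA → … → Schizosaccharomyces; the MRCA is the root of the tree.
Branch lengths along that path: 2 + 3 + 8 + 5 + 7 + 4 + 9 = 38.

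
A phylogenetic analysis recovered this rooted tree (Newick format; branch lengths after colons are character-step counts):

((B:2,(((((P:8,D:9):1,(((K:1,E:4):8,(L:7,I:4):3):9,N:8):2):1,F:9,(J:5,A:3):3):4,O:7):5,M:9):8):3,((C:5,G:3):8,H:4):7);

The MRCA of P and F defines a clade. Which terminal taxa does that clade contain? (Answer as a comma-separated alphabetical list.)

A, D, E, F, I, J, K, L, N, P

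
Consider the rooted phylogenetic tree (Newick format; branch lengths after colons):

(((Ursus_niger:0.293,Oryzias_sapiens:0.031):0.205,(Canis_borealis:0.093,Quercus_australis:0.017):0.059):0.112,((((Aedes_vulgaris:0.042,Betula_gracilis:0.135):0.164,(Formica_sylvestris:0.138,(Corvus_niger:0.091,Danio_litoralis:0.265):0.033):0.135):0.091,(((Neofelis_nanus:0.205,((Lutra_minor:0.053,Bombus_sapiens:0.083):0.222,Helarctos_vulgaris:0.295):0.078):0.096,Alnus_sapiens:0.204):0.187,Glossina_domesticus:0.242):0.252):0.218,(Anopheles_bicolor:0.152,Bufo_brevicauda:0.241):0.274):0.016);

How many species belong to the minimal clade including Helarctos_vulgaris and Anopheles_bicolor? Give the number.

The MRCA of Helarctos_vulgaris and Anopheles_bicolor is the node subtending ((((Aedes_vulgaris,Betula_gracilis),(Formica_sylvestris,(Corvus_niger,Danio_litoralis))),(((Neofelis_nanus,((Lutra_minor,Bombus_sapiens),Helarctos_vulgaris)),Alnus_sapiens),Glossina_domesticus)),(Anopheles_bicolor,Bufo_brevicauda)).
That clade contains 13 terminal taxa: Aedes_vulgaris, Alnus_sapiens, Anopheles_bicolor, Betula_gracilis, Bombus_sapiens, Bufo_brevicauda, Corvus_niger, Danio_litoralis, Formica_sylvestris, Glossina_domesticus, Helarctos_vulgaris, Lutra_minor, Neofelis_nanus.

13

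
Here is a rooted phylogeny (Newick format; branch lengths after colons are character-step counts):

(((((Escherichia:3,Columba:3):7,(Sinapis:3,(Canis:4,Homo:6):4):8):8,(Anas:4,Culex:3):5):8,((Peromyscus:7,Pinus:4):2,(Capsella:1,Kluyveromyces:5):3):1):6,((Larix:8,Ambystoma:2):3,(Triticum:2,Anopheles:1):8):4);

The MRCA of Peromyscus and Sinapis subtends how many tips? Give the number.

The MRCA of Peromyscus and Sinapis is the node subtending ((((Escherichia,Columba),(Sinapis,(Canis,Homo))),(Anas,Culex)),((Peromyscus,Pinus),(Capsella,Kluyveromyces))).
That clade contains 11 terminal taxa: Anas, Canis, Capsella, Columba, Culex, Escherichia, Homo, Kluyveromyces, Peromyscus, Pinus, Sinapis.

11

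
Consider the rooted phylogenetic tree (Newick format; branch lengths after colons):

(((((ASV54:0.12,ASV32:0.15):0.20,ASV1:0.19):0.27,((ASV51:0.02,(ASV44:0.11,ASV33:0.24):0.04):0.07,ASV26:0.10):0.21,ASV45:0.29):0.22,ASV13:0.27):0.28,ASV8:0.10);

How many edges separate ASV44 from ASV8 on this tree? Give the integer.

7

The MRCA of ASV44 and ASV8 is the root of the tree.
From ASV44 up to that node: 6 branches. From ASV8 up to the same node: 1 branch. Total: 6 + 1 = 7.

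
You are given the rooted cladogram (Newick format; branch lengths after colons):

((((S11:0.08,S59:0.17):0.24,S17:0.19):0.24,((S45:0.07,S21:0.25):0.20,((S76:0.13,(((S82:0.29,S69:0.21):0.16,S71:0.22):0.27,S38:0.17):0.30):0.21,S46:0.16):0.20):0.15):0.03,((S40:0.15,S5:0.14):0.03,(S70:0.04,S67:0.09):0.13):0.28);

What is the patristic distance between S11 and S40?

1.05

The path runs S11 → … → MRCA → … → S40; the MRCA is the root of the tree.
Branch lengths along that path: 0.08 + 0.24 + 0.24 + 0.03 + 0.28 + 0.03 + 0.15 = 1.05.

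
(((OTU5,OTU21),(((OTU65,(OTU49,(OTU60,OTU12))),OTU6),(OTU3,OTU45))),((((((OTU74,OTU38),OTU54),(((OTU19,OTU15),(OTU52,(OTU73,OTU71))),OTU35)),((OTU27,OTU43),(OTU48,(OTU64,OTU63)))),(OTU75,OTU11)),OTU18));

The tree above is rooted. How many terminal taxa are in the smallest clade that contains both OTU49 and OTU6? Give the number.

5

The MRCA of OTU49 and OTU6 is the node subtending ((OTU65,(OTU49,(OTU60,OTU12))),OTU6).
That clade contains 5 terminal taxa: OTU12, OTU49, OTU6, OTU60, OTU65.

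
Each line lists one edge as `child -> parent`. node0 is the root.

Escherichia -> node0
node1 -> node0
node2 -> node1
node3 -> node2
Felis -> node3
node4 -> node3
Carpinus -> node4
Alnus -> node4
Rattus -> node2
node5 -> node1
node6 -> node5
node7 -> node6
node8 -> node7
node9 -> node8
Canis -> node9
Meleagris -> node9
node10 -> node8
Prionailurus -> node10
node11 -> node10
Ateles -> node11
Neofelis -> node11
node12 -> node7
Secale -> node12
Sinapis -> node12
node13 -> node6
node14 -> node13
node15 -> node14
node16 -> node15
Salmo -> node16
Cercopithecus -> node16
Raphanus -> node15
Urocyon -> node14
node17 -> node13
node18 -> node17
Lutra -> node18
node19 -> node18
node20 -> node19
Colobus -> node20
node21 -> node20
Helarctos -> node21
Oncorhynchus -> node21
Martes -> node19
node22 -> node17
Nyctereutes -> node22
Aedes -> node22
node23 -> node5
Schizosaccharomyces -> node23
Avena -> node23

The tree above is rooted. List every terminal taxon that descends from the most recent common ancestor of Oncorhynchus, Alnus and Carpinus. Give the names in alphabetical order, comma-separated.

Aedes, Alnus, Ateles, Avena, Canis, Carpinus, Cercopithecus, Colobus, Felis, Helarctos, Lutra, Martes, Meleagris, Neofelis, Nyctereutes, Oncorhynchus, Prionailurus, Raphanus, Rattus, Salmo, Schizosaccharomyces, Secale, Sinapis, Urocyon

Tracing Oncorhynchus: it sits inside (Helarctos,Oncorhynchus).
Tracing Alnus: it sits inside (Carpinus,Alnus).
Tracing Carpinus: it sits inside (Carpinus,Alnus).
The smallest clade enclosing all 3 is (((Felis,(Carpinus,Alnus)),Rattus),(((((Canis,Meleagris),(Prionailurus,(Ateles,Neofelis))),(Secale,Sinapis)),((((Salmo,Cercopithecus),Raphanus),Urocyon),((Lutra,((Colobus,(Helarctos,Oncorhynchus)),Martes)),(Nyctereutes,Aedes)))),(Schizosaccharomyces,Avena))); the answer is its 24 terminal taxa in alphabetical order.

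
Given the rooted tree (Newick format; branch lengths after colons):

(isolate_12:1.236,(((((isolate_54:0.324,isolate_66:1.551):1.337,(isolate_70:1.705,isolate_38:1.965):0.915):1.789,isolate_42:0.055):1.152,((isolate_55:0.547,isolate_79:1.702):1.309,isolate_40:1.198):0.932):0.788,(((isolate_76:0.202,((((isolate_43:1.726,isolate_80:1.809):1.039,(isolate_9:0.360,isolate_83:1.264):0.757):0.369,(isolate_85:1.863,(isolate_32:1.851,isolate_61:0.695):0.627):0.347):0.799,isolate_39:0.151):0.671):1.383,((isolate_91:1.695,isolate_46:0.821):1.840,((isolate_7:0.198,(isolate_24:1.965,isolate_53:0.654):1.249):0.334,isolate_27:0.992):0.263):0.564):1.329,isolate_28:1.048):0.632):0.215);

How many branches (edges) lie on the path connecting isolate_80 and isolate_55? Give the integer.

The MRCA of isolate_80 and isolate_55 is the node subtending (((((isolate_54,isolate_66),(isolate_70,isolate_38)),isolate_42),((isolate_55,isolate_79),isolate_40)),(((isolate_76,((((isolate_43,isolate_80),(isolate_9,isolate_83)),(isolate_85,(isolate_32,isolate_61))),isolate_39)),((isolate_91,isolate_46),((isolate_7,(isolate_24,isolate_53)),isolate_27))),isolate_28)).
From isolate_80 up to that node: 8 branches. From isolate_55 up to the same node: 4 branches. Total: 8 + 4 = 12.

12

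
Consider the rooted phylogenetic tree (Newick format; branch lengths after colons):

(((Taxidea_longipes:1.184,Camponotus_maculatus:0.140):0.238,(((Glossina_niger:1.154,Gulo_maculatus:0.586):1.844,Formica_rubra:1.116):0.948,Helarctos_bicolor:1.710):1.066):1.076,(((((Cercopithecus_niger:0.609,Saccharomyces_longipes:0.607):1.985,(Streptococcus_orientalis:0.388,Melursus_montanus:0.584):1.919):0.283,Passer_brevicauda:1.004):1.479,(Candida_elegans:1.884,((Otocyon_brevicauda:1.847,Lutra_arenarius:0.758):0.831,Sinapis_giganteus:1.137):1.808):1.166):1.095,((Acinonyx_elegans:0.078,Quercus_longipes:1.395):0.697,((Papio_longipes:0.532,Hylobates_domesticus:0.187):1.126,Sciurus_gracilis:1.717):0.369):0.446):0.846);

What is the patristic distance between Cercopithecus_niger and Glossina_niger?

12.385

The path runs Cercopithecus_niger → … → MRCA → … → Glossina_niger; the MRCA is the root of the tree.
Branch lengths along that path: 0.609 + 1.985 + 0.283 + 1.479 + 1.095 + 0.846 + 1.076 + 1.066 + 0.948 + 1.844 + 1.154 = 12.385.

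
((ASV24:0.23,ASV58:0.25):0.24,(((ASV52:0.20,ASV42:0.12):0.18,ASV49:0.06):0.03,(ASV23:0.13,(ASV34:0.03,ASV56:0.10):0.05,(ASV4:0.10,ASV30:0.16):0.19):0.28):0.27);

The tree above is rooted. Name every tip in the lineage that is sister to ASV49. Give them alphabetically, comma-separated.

ASV42, ASV52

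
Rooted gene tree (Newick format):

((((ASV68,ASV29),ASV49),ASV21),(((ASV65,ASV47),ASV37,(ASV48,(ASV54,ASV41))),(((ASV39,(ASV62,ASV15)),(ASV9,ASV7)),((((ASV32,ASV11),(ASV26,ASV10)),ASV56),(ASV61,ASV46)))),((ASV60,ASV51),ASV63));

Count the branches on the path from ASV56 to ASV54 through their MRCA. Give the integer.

8

The MRCA of ASV56 and ASV54 is the node subtending (((ASV65,ASV47),ASV37,(ASV48,(ASV54,ASV41))),(((ASV39,(ASV62,ASV15)),(ASV9,ASV7)),((((ASV32,ASV11),(ASV26,ASV10)),ASV56),(ASV61,ASV46)))).
From ASV56 up to that node: 4 branches. From ASV54 up to the same node: 4 branches. Total: 4 + 4 = 8.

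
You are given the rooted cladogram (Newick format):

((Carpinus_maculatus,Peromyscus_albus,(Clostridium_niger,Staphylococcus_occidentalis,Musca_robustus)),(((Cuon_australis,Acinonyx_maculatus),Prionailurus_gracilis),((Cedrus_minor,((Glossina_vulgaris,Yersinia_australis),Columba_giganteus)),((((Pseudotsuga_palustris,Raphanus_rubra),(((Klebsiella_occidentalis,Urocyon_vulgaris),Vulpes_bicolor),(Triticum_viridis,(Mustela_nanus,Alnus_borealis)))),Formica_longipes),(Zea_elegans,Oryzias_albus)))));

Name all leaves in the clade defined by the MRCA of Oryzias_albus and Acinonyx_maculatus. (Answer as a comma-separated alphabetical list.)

Acinonyx_maculatus, Alnus_borealis, Cedrus_minor, Columba_giganteus, Cuon_australis, Formica_longipes, Glossina_vulgaris, Klebsiella_occidentalis, Mustela_nanus, Oryzias_albus, Prionailurus_gracilis, Pseudotsuga_palustris, Raphanus_rubra, Triticum_viridis, Urocyon_vulgaris, Vulpes_bicolor, Yersinia_australis, Zea_elegans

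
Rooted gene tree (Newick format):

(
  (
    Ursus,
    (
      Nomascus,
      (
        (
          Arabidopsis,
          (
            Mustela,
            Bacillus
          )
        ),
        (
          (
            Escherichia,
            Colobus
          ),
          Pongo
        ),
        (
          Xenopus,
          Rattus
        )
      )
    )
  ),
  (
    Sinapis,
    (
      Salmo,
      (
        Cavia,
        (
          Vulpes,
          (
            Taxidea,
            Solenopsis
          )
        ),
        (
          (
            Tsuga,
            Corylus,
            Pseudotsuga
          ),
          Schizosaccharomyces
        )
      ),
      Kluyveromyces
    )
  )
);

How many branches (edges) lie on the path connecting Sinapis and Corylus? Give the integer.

6

The MRCA of Sinapis and Corylus is the node subtending (Sinapis,(Salmo,(Cavia,(Vulpes,(Taxidea,Solenopsis)),((Tsuga,Corylus,Pseudotsuga),Schizosaccharomyces)),Kluyveromyces)).
From Sinapis up to that node: 1 branch. From Corylus up to the same node: 5 branches. Total: 1 + 5 = 6.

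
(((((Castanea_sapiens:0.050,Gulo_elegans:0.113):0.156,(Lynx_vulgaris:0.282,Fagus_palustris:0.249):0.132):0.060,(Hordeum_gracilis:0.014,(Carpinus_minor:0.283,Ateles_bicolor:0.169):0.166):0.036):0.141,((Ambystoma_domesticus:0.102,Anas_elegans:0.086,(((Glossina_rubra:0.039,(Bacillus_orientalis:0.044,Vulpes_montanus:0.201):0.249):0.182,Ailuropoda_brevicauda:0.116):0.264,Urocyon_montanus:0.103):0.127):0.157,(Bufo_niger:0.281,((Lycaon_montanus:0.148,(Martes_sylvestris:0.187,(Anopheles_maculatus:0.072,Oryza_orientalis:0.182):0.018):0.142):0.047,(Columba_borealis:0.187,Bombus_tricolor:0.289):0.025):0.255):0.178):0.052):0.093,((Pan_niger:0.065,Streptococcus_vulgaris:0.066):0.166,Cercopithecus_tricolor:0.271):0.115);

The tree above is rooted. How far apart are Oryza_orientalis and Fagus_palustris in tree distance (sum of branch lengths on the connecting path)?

1.456

The path runs Oryza_orientalis → … → MRCA → … → Fagus_palustris; the MRCA is the node subtending ((((Castanea_sapiens,Gulo_elegans),(Lynx_vulgaris,Fagus_palustris)),(Hordeum_gracilis,(Carpinus_minor,Ateles_bicolor))),((Ambystoma_domesticus,Anas_elegans,(((Glossina_rubra,(Bacillus_orientalis,Vulpes_montanus)),Ailuropoda_brevicauda),Urocyon_montanus)),(Bufo_niger,((Lycaon_montanus,(Martes_sylvestris,(Anopheles_maculatus,Oryza_orientalis))),(Columba_borealis,Bombus_tricolor))))).
Branch lengths along that path: 0.182 + 0.018 + 0.142 + 0.047 + 0.255 + 0.178 + 0.052 + 0.141 + 0.060 + 0.132 + 0.249 = 1.456.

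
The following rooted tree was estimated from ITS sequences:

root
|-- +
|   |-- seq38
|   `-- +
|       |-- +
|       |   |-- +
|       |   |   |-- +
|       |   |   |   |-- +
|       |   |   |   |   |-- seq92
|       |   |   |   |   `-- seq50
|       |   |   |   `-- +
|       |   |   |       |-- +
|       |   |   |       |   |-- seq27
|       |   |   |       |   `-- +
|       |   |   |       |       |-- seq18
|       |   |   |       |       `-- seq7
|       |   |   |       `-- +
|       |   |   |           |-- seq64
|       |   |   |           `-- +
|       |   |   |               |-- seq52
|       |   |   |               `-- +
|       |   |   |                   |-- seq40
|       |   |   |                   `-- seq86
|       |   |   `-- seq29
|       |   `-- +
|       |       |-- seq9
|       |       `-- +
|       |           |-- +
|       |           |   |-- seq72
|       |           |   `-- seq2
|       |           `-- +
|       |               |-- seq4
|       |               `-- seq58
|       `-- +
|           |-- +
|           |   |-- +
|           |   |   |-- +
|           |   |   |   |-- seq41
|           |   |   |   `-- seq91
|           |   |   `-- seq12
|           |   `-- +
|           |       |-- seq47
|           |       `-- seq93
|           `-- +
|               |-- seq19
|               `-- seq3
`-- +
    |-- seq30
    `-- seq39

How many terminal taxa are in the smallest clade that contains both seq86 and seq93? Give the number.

22

The MRCA of seq86 and seq93 is the node subtending (((((seq92,seq50),((seq27,(seq18,seq7)),(seq64,(seq52,(seq40,seq86))))),seq29),(seq9,((seq72,seq2),(seq4,seq58)))),((((seq41,seq91),seq12),(seq47,seq93)),(seq19,seq3))).
That clade contains 22 terminal taxa: seq12, seq18, seq19, seq2, seq27, seq29, seq3, seq4, seq40, seq41, seq47, seq50, seq52, seq58, seq64, seq7, seq72, seq86, seq9, seq91, seq92, seq93.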